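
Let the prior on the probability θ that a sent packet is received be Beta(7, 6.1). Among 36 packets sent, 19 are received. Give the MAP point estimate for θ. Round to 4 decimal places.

θ̂_MAP = 0.5308

Prior: Beta(7, 6.1).
Data: 19 successes in 36 trials. The binomial likelihood contributes θ^19(1−θ)^17, so the posterior is Beta(7+19, 6.1+17) = Beta(26, 23.1).
For Beta(a, b) with a, b > 1 the mode is (a−1)/(a+b−2) = 25/47.1 ≈ 0.5308.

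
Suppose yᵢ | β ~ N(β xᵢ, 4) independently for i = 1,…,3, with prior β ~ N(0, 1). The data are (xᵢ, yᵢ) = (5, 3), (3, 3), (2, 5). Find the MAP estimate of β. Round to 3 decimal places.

β̂_MAP = 0.810

log p(β | y) = −Σ(yᵢ − βxᵢ)²/(2·4) − β²/(2·1) + const.
Setting the derivative to zero: Σxᵢ(yᵢ − βxᵢ)/4 − β/1 = 0, so β = Σxᵢyᵢ / (Σxᵢ² + σ²/τ²).
Σxᵢyᵢ = 5·3 + 3·3 + 2·5 = 34; Σxᵢ² = 38; σ²/τ² = 4.
β̂_MAP = 34 / (38 + 4) = 34/42 ≈ 0.810.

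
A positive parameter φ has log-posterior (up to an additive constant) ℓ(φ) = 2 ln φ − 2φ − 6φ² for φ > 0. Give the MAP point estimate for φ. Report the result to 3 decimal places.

ℓ'(φ) = 2/φ − 2 − 12φ. Setting this to zero and multiplying by φ: 12φ² + 2φ − 2 = 0.
φ = (−2 + √(2² + 4·12·2)) / (2·12) = (−2 + √100) / 24 = (−2 + 10)/24 = 1/3.
ℓ''(φ) = −2/φ² − 12 < 0, confirming a maximum.

φ̂_MAP = 0.333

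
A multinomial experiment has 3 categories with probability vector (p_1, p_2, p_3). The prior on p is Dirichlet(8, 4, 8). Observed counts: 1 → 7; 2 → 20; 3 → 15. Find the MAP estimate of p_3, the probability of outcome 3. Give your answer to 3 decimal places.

The posterior is Dirichlet(αᵢ + nᵢ) = Dirichlet(15, 24, 23).
For a Dirichlet(a₁,…,a_K) with all aᵢ > 1, the mode has j-th component (aⱼ − 1)/(Σaᵢ − K).
Here Σaᵢ = 62 and K = 3, so p_3 = (23 − 1)/(62 − 3) = 22/59 ≈ 0.373.

MAP estimate: 0.373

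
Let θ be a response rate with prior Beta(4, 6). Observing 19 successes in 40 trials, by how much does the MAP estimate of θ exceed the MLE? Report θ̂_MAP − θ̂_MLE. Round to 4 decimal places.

MAP − MLE = -0.0167

Posterior is Beta(23, 27); MAP = (23−1)/(50−2) = 22/48 ≈ 0.45833.
MLE ignores the prior: θ̂_MLE = k/n = 19/40 ≈ 0.47500.
Difference = 22/48 − 19/40 = -1/60 ≈ -0.0167.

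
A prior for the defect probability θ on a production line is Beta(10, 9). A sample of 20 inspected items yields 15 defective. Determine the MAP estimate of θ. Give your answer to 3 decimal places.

θ̂_MAP = 0.649

Prior: Beta(10, 9).
Data: 15 successes in 20 trials. The binomial likelihood contributes θ^15(1−θ)^5, so the posterior is Beta(10+15, 9+5) = Beta(25, 14).
For Beta(a, b) with a, b > 1 the mode is (a−1)/(a+b−2) = 24/37 ≈ 0.649.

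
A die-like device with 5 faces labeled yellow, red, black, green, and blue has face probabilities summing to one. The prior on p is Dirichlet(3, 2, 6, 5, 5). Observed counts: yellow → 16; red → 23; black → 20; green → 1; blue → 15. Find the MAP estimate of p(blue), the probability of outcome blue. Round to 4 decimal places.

The posterior is Dirichlet(αᵢ + nᵢ) = Dirichlet(19, 25, 26, 6, 20).
For a Dirichlet(a₁,…,a_K) with all aᵢ > 1, the mode has j-th component (aⱼ − 1)/(Σaᵢ − K).
Here Σaᵢ = 96 and K = 5, so p(blue) = (20 − 1)/(96 − 5) = 19/91 ≈ 0.2088.

MAP estimate of p(blue) = 0.2088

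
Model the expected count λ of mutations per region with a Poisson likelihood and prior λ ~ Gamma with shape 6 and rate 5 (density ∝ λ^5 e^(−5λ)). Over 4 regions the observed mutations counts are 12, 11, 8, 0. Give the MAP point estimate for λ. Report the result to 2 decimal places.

Σxᵢ = 12+11+8+0 = 31, with n = 4.
Posterior ∝ λ^5e^(−5λ) · λ^31e^(−4λ) = λ^36e^(−9λ), i.e. Gamma(shape=37, rate=9).
The mode of a Gamma(a, b) with a ≥ 1 (shape–rate) is (a−1)/b = 36/9 ≈ 4.00.

λ̂_MAP = 4.00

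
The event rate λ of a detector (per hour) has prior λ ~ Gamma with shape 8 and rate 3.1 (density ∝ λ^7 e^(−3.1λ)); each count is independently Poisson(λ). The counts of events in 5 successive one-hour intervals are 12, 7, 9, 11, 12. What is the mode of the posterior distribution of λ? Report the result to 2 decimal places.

λ̂_MAP = 7.16

Σxᵢ = 12+7+9+11+12 = 51, with n = 5.
Posterior ∝ λ^7e^(−3.1λ) · λ^51e^(−5λ) = λ^58e^(−8.1λ), i.e. Gamma(shape=59, rate=8.1).
The mode of a Gamma(a, b) with a ≥ 1 (shape–rate) is (a−1)/b = 58/8.1 ≈ 7.16.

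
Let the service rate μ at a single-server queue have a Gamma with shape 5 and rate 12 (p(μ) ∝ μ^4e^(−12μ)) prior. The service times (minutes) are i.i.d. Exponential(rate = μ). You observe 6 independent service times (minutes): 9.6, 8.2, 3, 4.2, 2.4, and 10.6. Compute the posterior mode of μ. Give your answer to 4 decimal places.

The Exponential(rate=μ) likelihood is ∝ μ^n e^(−μΣtᵢ). Here n = 6 and Σtᵢ = 9.6 + 8.2 + 3 + 4.2 + 2.4 + 10.6 = 38.
Posterior ∝ μ^4e^(−12μ) · μ^6e^(−38μ) = μ^10e^(−50μ), i.e. Gamma(11, 50).
Mode = (a−1)/b = 10/50 ≈ 0.2000.

μ̂_MAP = 0.2000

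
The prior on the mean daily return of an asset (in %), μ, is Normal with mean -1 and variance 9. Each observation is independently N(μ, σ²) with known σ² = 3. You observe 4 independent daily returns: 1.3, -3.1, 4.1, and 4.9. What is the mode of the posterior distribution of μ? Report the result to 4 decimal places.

n = 4; x̄ = (1.3 + (-3.1) + 4.1 + 4.9)/4 = 7.2/4 = 1.8.
For a Normal prior and Normal likelihood with known variance, the posterior is Normal; its mode equals its mean, the precision-weighted average.
Prior precision 1/σ₀² = 1/9; data precision n/σ² = 4/3.
μ̂ = ((1/9)·(-1) + (4/3)·1.8) / (1/9 + 4/3) = (103/45)/(13/9) = 103/65 ≈ 1.5846.

μ̂_MAP = 1.5846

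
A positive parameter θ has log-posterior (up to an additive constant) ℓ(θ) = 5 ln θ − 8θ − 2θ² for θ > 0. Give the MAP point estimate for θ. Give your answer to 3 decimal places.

θ̂_MAP = 0.500

ℓ'(θ) = 5/θ − 8 − 4θ. Setting this to zero and multiplying by θ: 4θ² + 8θ − 5 = 0.
θ = (−8 + √(8² + 4·4·5)) / (2·4) = (−8 + √144) / 8 = (−8 + 12)/8 = 1/2.
ℓ''(θ) = −5/θ² − 4 < 0, confirming a maximum.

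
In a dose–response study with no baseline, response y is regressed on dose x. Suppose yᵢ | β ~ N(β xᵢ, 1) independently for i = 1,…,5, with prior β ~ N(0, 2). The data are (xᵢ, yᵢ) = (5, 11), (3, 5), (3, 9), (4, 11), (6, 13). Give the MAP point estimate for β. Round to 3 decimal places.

log p(β | y) = −Σ(yᵢ − βxᵢ)²/(2·1) − β²/(2·2) + const.
Setting the derivative to zero: Σxᵢ(yᵢ − βxᵢ)/1 − β/2 = 0, so β = Σxᵢyᵢ / (Σxᵢ² + σ²/τ²).
Σxᵢyᵢ = 5·11 + 3·5 + 3·9 + 4·11 + 6·13 = 219; Σxᵢ² = 95; σ²/τ² = 0.5.
β̂_MAP = 219 / (95 + 0.5) = 219/95.5 ≈ 2.293.

β̂_MAP = 2.293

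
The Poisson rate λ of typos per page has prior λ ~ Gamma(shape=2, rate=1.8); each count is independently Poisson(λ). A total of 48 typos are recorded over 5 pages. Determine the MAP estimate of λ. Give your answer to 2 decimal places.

λ̂_MAP = 7.21

Σxᵢ = 48, n = 5.
Posterior ∝ λe^(−1.8λ) · λ^48e^(−5λ) = λ^49e^(−6.8λ), i.e. Gamma(shape=50, rate=6.8).
The mode of a Gamma(a, b) with a ≥ 1 (shape–rate) is (a−1)/b = 49/6.8 ≈ 7.21.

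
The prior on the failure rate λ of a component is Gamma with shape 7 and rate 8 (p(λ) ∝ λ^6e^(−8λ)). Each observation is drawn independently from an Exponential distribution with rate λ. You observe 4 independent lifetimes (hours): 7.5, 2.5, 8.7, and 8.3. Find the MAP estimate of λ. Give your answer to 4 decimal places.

λ̂_MAP = 0.2857

The Exponential(rate=λ) likelihood is ∝ λ^n e^(−λΣtᵢ). Here n = 4 and Σtᵢ = 7.5 + 2.5 + 8.7 + 8.3 = 27.
Posterior ∝ λ^6e^(−8λ) · λ^4e^(−27λ) = λ^10e^(−35λ), i.e. Gamma(11, 35).
Mode = (a−1)/b = 10/35 ≈ 0.2857.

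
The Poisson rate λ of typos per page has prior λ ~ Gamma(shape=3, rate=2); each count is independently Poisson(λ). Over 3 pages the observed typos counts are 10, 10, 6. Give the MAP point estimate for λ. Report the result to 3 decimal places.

Σxᵢ = 10+10+6 = 26, with n = 3.
Posterior ∝ λ^2e^(−2λ) · λ^26e^(−3λ) = λ^28e^(−5λ), i.e. Gamma(shape=29, rate=5).
The mode of a Gamma(a, b) with a ≥ 1 (shape–rate) is (a−1)/b = 28/5 ≈ 5.600.

λ̂_MAP = 5.600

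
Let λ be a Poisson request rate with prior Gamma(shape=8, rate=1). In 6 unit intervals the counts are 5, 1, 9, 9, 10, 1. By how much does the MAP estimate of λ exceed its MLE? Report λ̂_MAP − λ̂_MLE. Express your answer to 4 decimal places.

MAP − MLE = 0.1667

Σxᵢ = 35. Posterior is Gamma(43, 7); MAP = (43−1)/7 = 42/7 ≈ 6.00000.
MLE = x̄ = 35/6 ≈ 5.83333.
Difference = 42/7 − 35/6 = 1/6 ≈ 0.1667.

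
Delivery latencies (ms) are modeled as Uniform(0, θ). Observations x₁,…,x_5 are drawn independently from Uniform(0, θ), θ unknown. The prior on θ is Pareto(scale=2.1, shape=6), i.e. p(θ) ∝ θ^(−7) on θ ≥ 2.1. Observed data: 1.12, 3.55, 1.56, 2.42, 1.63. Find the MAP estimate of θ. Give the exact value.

The Uniform(0, θ) likelihood is θ^(−n) for θ ≥ max(xᵢ), zero otherwise. Here max(xᵢ) = 3.55.
Posterior ∝ θ^(−7) · θ^(−5) = θ^(−12) on θ ≥ max(2.1, 3.55) = 3.55.
This density is strictly decreasing in θ, so the posterior mode lies at the lower boundary of the support.

θ̂_MAP = 3.55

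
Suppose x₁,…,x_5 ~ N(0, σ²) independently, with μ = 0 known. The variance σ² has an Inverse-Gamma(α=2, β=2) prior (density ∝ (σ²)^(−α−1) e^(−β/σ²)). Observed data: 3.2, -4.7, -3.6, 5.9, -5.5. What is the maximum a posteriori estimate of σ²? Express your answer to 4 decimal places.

σ̂²_MAP = 10.3955

Sum of squared deviations about the known mean: SS = (3.2−0)² + (-4.7−0)² + (-3.6−0)² + (5.9−0)² + (-5.5−0)² = 110.35.
The Normal likelihood contributes (σ²)^(−n/2) exp(−SS/(2σ²)), so the posterior is Inverse-Gamma(α + n/2, β + SS/2) = Inverse-Gamma(4.5, 57.175).
The mode of Inverse-Gamma(a, b) is b/(a+1) = 57.175/5.5 ≈ 10.3955.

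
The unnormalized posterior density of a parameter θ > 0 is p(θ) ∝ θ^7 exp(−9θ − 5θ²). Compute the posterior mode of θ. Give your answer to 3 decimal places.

θ̂_MAP = 0.500

ℓ'(θ) = 7/θ − 9 − 10θ. Setting this to zero and multiplying by θ: 10θ² + 9θ − 7 = 0.
θ = (−9 + √(9² + 4·10·7)) / (2·10) = (−9 + √361) / 20 = (−9 + 19)/20 = 1/2.
ℓ''(θ) = −7/θ² − 10 < 0, confirming a maximum.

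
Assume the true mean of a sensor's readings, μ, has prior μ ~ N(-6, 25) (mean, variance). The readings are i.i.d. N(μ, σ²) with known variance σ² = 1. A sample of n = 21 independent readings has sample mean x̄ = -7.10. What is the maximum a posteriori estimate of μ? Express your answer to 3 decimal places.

μ̂_MAP = -7.098

n = 21, x̄ = -7.10.
For a Normal prior and Normal likelihood with known variance, the posterior is Normal; its mode equals its mean, the precision-weighted average.
Prior precision 1/σ₀² = 1/25 = 0.04; data precision n/σ² = 21/1 = 21.
μ̂ = (0.04·(-6) + 21·(-7.1)) / (0.04 + 21) = (-149.34)/21.04 = -7467/1052 ≈ -7.098.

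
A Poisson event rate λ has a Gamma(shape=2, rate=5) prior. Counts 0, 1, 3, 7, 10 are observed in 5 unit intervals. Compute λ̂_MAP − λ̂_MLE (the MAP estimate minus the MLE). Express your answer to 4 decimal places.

Σxᵢ = 21. Posterior is Gamma(23, 10); MAP = (23−1)/10 = 22/10 ≈ 2.20000.
MLE = x̄ = 21/5 ≈ 4.20000.
Difference = 22/10 − 21/5 = -2 ≈ -2.0000.

MAP − MLE = -2.0000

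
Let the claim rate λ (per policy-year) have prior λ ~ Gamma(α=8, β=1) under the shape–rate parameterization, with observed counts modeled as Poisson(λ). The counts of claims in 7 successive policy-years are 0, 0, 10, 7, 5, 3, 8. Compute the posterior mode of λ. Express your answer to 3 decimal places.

Σxᵢ = 0+0+10+7+5+3+8 = 33, with n = 7.
Posterior ∝ λ^7e^(−1λ) · λ^33e^(−7λ) = λ^40e^(−8λ), i.e. Gamma(shape=41, rate=8).
The mode of a Gamma(a, b) with a ≥ 1 (shape–rate) is (a−1)/b = 40/8 ≈ 5.000.

λ̂_MAP = 5.000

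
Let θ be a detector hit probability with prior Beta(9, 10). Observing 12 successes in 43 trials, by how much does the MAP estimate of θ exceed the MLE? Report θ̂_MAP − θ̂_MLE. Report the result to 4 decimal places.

Posterior is Beta(21, 41); MAP = (21−1)/(62−2) = 20/60 ≈ 0.33333.
MLE ignores the prior: θ̂_MLE = k/n = 12/43 ≈ 0.27907.
Difference = 20/60 − 12/43 = 7/129 ≈ 0.0543.

MAP − MLE = 0.0543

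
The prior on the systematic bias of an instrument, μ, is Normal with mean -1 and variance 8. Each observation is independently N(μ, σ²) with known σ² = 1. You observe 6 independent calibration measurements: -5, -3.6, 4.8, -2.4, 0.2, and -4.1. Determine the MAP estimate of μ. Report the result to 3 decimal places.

n = 6; x̄ = ((-5) + (-3.6) + 4.8 + (-2.4) + 0.2 + (-4.1))/6 = -10.1/6 = -101/60 ≈ -1.6833.
For a Normal prior and Normal likelihood with known variance, the posterior is Normal; its mode equals its mean, the precision-weighted average.
Prior precision 1/σ₀² = 1/8 = 0.125; data precision n/σ² = 6/1 = 6.
μ̂ = (0.125·(-1) + 6·(-101/60)) / (0.125 + 6) = (-10.225)/6.125 = -409/245 ≈ -1.669.

μ̂_MAP = -1.669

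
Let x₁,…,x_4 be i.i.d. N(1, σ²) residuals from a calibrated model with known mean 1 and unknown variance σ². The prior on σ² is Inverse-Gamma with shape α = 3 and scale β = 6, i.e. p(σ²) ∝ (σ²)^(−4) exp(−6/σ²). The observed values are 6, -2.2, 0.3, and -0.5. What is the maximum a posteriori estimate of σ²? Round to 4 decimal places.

Sum of squared deviations about the known mean: SS = (6−1)² + (-2.2−1)² + (0.3−1)² + (-0.5−1)² = 37.98.
The Normal likelihood contributes (σ²)^(−n/2) exp(−SS/(2σ²)), so the posterior is Inverse-Gamma(α + n/2, β + SS/2) = Inverse-Gamma(5, 24.99).
The mode of Inverse-Gamma(a, b) is b/(a+1) = 24.99/6 ≈ 4.1650.

σ̂²_MAP = 4.1650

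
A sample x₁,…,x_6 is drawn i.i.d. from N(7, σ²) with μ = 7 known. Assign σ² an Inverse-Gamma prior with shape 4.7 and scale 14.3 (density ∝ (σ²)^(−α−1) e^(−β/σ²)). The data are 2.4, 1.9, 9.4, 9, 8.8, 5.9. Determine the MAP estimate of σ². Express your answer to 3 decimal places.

σ̂²_MAP = 5.171

Sum of squared deviations about the known mean: SS = (2.4−7)² + (1.9−7)² + (9.4−7)² + (9−7)² + (8.8−7)² + (5.9−7)² = 61.38.
The Normal likelihood contributes (σ²)^(−n/2) exp(−SS/(2σ²)), so the posterior is Inverse-Gamma(α + n/2, β + SS/2) = Inverse-Gamma(7.7, 44.99).
The mode of Inverse-Gamma(a, b) is b/(a+1) = 44.99/8.7 ≈ 5.171.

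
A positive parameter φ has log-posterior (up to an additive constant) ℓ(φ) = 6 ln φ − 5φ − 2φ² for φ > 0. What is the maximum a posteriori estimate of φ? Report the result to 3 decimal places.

ℓ'(φ) = 6/φ − 5 − 4φ. Setting this to zero and multiplying by φ: 4φ² + 5φ − 6 = 0.
φ = (−5 + √(5² + 4·4·6)) / (2·4) = (−5 + √121) / 8 = (−5 + 11)/8 = 3/4.
ℓ''(φ) = −6/φ² − 4 < 0, confirming a maximum.

φ̂_MAP = 0.750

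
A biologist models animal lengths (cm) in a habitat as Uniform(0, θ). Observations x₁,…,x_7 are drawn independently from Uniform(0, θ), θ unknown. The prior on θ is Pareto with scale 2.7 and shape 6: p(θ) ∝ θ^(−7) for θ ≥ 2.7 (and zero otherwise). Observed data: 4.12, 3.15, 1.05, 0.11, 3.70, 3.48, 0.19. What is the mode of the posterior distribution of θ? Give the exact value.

The Uniform(0, θ) likelihood is θ^(−n) for θ ≥ max(xᵢ), zero otherwise. Here max(xᵢ) = 4.12.
Posterior ∝ θ^(−7) · θ^(−7) = θ^(−14) on θ ≥ max(2.7, 4.12) = 4.12.
This density is strictly decreasing in θ, so the posterior mode lies at the lower boundary of the support.

θ̂_MAP = 4.12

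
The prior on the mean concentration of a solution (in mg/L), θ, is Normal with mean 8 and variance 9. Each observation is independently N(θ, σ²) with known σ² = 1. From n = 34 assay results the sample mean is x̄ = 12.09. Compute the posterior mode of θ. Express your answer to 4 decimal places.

n = 34, x̄ = 12.09.
For a Normal prior and Normal likelihood with known variance, the posterior is Normal; its mode equals its mean, the precision-weighted average.
Prior precision 1/σ₀² = 1/9; data precision n/σ² = 34/1 = 34.
θ̂ = ((1/9)·8 + 34·12.09) / (1/9 + 34) = (185377/450)/(307/9) = 185377/15350 ≈ 12.0767.

θ̂_MAP = 12.0767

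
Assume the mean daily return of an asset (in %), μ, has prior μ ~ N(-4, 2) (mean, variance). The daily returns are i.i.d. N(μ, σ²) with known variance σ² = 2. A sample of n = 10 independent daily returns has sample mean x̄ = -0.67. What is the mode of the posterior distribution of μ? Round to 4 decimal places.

n = 10, x̄ = -0.67.
For a Normal prior and Normal likelihood with known variance, the posterior is Normal; its mode equals its mean, the precision-weighted average.
Prior precision 1/σ₀² = 1/2 = 0.5; data precision n/σ² = 10/2 = 5.
μ̂ = (0.5·(-4) + 5·(-0.67)) / (0.5 + 5) = (-5.35)/5.5 = -107/110 ≈ -0.9727.

μ̂_MAP = -0.9727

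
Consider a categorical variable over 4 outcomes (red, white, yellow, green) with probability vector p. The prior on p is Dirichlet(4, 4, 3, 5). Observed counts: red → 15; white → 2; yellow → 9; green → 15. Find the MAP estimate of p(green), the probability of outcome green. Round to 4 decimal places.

MAP estimate of p(green) = 0.3585

The posterior is Dirichlet(αᵢ + nᵢ) = Dirichlet(19, 6, 12, 20).
For a Dirichlet(a₁,…,a_K) with all aᵢ > 1, the mode has j-th component (aⱼ − 1)/(Σaᵢ − K).
Here Σaᵢ = 57 and K = 4, so p(green) = (20 − 1)/(57 − 4) = 19/53 ≈ 0.3585.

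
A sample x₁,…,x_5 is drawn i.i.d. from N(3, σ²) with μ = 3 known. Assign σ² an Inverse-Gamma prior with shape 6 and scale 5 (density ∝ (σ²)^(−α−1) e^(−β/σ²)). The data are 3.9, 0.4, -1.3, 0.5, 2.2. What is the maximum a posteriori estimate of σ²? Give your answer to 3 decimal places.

σ̂²_MAP = 2.261

Sum of squared deviations about the known mean: SS = (3.9−3)² + (0.4−3)² + (-1.3−3)² + (0.5−3)² + (2.2−3)² = 32.95.
The Normal likelihood contributes (σ²)^(−n/2) exp(−SS/(2σ²)), so the posterior is Inverse-Gamma(α + n/2, β + SS/2) = Inverse-Gamma(8.5, 21.475).
The mode of Inverse-Gamma(a, b) is b/(a+1) = 21.475/9.5 ≈ 2.261.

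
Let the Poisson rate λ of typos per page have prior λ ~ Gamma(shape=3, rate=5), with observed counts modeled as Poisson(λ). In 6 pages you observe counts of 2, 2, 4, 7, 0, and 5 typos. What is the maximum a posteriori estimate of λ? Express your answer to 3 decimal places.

Σxᵢ = 2+2+4+7+0+5 = 20, with n = 6.
Posterior ∝ λ^2e^(−5λ) · λ^20e^(−6λ) = λ^22e^(−11λ), i.e. Gamma(shape=23, rate=11).
The mode of a Gamma(a, b) with a ≥ 1 (shape–rate) is (a−1)/b = 22/11 ≈ 2.000.

λ̂_MAP = 2.000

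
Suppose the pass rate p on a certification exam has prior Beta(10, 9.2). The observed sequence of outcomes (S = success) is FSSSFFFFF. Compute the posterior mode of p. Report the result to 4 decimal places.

Prior: Beta(10, 9.2).
Data: 3 successes in 9 trials (from the sequence). The binomial likelihood contributes p^3(1−p)^6, so the posterior is Beta(10+3, 9.2+6) = Beta(13, 15.2).
For Beta(a, b) with a, b > 1 the mode is (a−1)/(a+b−2) = 12/26.2 ≈ 0.4580.

p̂_MAP = 0.4580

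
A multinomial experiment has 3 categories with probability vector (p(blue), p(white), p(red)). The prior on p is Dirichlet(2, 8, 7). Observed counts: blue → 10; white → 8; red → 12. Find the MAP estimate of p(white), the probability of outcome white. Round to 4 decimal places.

MAP estimate of p(white) = 0.3409

The posterior is Dirichlet(αᵢ + nᵢ) = Dirichlet(12, 16, 19).
For a Dirichlet(a₁,…,a_K) with all aᵢ > 1, the mode has j-th component (aⱼ − 1)/(Σaᵢ − K).
Here Σaᵢ = 47 and K = 3, so p(white) = (16 − 1)/(47 − 3) = 15/44 ≈ 0.3409.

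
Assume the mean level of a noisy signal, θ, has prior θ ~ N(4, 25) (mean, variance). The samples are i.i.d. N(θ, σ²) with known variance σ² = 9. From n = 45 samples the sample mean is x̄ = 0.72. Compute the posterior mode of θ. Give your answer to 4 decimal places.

n = 45, x̄ = 0.72.
For a Normal prior and Normal likelihood with known variance, the posterior is Normal; its mode equals its mean, the precision-weighted average.
Prior precision 1/σ₀² = 1/25 = 0.04; data precision n/σ² = 45/9 = 5.
θ̂ = (0.04·4 + 5·0.72) / (0.04 + 5) = 3.76/5.04 = 47/63 ≈ 0.7460.

θ̂_MAP = 0.7460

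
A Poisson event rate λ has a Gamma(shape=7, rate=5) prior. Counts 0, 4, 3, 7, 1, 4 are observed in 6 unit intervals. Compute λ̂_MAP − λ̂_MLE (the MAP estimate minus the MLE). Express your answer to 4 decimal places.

Σxᵢ = 19. Posterior is Gamma(26, 11); MAP = (26−1)/11 = 25/11 ≈ 2.27273.
MLE = x̄ = 19/6 ≈ 3.16667.
Difference = 25/11 − 19/6 = -59/66 ≈ -0.8939.

MAP − MLE = -0.8939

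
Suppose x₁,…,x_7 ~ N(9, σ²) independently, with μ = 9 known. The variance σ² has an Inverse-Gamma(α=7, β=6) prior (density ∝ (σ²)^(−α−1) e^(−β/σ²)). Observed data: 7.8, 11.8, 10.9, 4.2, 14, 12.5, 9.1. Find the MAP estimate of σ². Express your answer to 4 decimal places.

Sum of squared deviations about the known mean: SS = (7.8−9)² + (11.8−9)² + (10.9−9)² + (4.2−9)² + (14−9)² + (12.5−9)² + (9.1−9)² = 73.19.
The Normal likelihood contributes (σ²)^(−n/2) exp(−SS/(2σ²)), so the posterior is Inverse-Gamma(α + n/2, β + SS/2) = Inverse-Gamma(10.5, 42.595).
The mode of Inverse-Gamma(a, b) is b/(a+1) = 42.595/11.5 ≈ 3.7039.

σ̂²_MAP = 3.7039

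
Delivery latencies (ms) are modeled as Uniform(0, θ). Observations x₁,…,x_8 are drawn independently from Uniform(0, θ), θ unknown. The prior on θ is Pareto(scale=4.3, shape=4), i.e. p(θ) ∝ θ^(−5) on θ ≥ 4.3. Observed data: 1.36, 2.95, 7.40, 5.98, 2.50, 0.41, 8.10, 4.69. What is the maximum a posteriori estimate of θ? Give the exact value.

The Uniform(0, θ) likelihood is θ^(−n) for θ ≥ max(xᵢ), zero otherwise. Here max(xᵢ) = 8.10.
Posterior ∝ θ^(−5) · θ^(−8) = θ^(−13) on θ ≥ max(4.3, 8.10) = 8.10.
This density is strictly decreasing in θ, so the posterior mode lies at the lower boundary of the support.

θ̂_MAP = 8.10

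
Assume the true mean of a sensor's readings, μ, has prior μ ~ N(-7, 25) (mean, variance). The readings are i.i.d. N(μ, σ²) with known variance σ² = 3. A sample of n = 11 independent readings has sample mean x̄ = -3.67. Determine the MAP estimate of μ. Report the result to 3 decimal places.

μ̂_MAP = -3.706

n = 11, x̄ = -3.67.
For a Normal prior and Normal likelihood with known variance, the posterior is Normal; its mode equals its mean, the precision-weighted average.
Prior precision 1/σ₀² = 1/25 = 0.04; data precision n/σ² = 11/3.
μ̂ = (0.04·(-7) + (11/3)·(-3.67)) / (0.04 + 11/3) = (-4121/300)/(278/75) = -4121/1112 ≈ -3.706.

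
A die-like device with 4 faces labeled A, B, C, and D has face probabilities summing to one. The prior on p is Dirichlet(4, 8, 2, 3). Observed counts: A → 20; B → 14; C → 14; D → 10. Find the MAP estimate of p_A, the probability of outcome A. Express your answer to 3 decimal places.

The posterior is Dirichlet(αᵢ + nᵢ) = Dirichlet(24, 22, 16, 13).
For a Dirichlet(a₁,…,a_K) with all aᵢ > 1, the mode has j-th component (aⱼ − 1)/(Σaᵢ − K).
Here Σaᵢ = 75 and K = 4, so p_A = (24 − 1)/(75 − 4) = 23/71 ≈ 0.324.

MAP estimate of p_A = 0.324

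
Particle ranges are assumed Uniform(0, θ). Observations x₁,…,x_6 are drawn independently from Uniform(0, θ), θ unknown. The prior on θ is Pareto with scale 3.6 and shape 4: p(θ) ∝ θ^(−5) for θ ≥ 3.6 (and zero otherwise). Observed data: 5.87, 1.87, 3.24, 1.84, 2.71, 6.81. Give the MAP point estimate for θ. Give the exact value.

The Uniform(0, θ) likelihood is θ^(−n) for θ ≥ max(xᵢ), zero otherwise. Here max(xᵢ) = 6.81.
Posterior ∝ θ^(−5) · θ^(−6) = θ^(−11) on θ ≥ max(3.6, 6.81) = 6.81.
This density is strictly decreasing in θ, so the posterior mode lies at the lower boundary of the support.

θ̂_MAP = 6.81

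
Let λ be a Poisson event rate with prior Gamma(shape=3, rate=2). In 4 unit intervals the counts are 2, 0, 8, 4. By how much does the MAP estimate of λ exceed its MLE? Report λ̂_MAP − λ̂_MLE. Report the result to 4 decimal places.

Σxᵢ = 14. Posterior is Gamma(17, 6); MAP = (17−1)/6 = 16/6 ≈ 2.66667.
MLE = x̄ = 14/4 ≈ 3.50000.
Difference = 16/6 − 14/4 = -5/6 ≈ -0.8333.

MAP − MLE = -0.8333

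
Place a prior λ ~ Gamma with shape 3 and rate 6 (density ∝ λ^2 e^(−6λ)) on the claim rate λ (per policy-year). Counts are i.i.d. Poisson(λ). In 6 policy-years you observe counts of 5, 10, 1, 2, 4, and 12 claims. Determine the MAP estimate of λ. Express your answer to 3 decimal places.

λ̂_MAP = 3.000

Σxᵢ = 5+10+1+2+4+12 = 34, with n = 6.
Posterior ∝ λ^2e^(−6λ) · λ^34e^(−6λ) = λ^36e^(−12λ), i.e. Gamma(shape=37, rate=12).
The mode of a Gamma(a, b) with a ≥ 1 (shape–rate) is (a−1)/b = 36/12 ≈ 3.000.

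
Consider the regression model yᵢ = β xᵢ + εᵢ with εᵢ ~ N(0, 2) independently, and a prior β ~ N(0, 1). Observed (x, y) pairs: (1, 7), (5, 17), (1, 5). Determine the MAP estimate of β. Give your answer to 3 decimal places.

β̂_MAP = 3.345

log p(β | y) = −Σ(yᵢ − βxᵢ)²/(2·2) − β²/(2·1) + const.
Setting the derivative to zero: Σxᵢ(yᵢ − βxᵢ)/2 − β/1 = 0, so β = Σxᵢyᵢ / (Σxᵢ² + σ²/τ²).
Σxᵢyᵢ = 1·7 + 5·17 + 1·5 = 97; Σxᵢ² = 27; σ²/τ² = 2.
β̂_MAP = 97 / (27 + 2) = 97/29 ≈ 3.345.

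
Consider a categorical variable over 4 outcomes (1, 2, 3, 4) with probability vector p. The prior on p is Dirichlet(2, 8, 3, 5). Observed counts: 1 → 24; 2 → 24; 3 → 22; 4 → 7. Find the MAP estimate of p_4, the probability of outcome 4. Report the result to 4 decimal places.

The posterior is Dirichlet(αᵢ + nᵢ) = Dirichlet(26, 32, 25, 12).
For a Dirichlet(a₁,…,a_K) with all aᵢ > 1, the mode has j-th component (aⱼ − 1)/(Σaᵢ − K).
Here Σaᵢ = 95 and K = 4, so p_4 = (12 − 1)/(95 − 4) = 11/91 ≈ 0.1209.

MAP estimate: 0.1209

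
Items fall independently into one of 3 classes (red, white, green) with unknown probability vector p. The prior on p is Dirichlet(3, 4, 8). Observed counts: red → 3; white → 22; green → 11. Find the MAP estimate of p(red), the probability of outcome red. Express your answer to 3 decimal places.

The posterior is Dirichlet(αᵢ + nᵢ) = Dirichlet(6, 26, 19).
For a Dirichlet(a₁,…,a_K) with all aᵢ > 1, the mode has j-th component (aⱼ − 1)/(Σaᵢ − K).
Here Σaᵢ = 51 and K = 3, so p(red) = (6 − 1)/(51 − 3) = 5/48 ≈ 0.104.

MAP estimate of p(red) = 0.104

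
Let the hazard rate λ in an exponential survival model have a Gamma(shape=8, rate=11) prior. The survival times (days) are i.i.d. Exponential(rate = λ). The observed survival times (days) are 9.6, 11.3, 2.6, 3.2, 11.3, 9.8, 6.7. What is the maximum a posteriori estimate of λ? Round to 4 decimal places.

λ̂_MAP = 0.2137

The Exponential(rate=λ) likelihood is ∝ λ^n e^(−λΣtᵢ). Here n = 7 and Σtᵢ = 9.6 + 11.3 + 2.6 + 3.2 + 11.3 + 9.8 + 6.7 = 54.5.
Posterior ∝ λ^7e^(−11λ) · λ^7e^(−54.5λ) = λ^14e^(−65.5λ), i.e. Gamma(15, 65.5).
Mode = (a−1)/b = 14/65.5 ≈ 0.2137.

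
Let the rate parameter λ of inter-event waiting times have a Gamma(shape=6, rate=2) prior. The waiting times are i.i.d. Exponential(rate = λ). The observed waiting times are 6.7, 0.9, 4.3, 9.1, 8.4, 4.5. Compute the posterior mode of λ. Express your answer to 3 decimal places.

The Exponential(rate=λ) likelihood is ∝ λ^n e^(−λΣtᵢ). Here n = 6 and Σtᵢ = 6.7 + 0.9 + 4.3 + 9.1 + 8.4 + 4.5 = 33.9.
Posterior ∝ λ^5e^(−2λ) · λ^6e^(−33.9λ) = λ^11e^(−35.9λ), i.e. Gamma(12, 35.9).
Mode = (a−1)/b = 11/35.9 ≈ 0.306.

λ̂_MAP = 0.306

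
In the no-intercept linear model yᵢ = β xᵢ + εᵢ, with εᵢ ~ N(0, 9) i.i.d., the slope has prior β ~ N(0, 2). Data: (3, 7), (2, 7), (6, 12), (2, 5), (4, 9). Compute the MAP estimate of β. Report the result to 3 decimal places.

β̂_MAP = 2.082

log p(β | y) = −Σ(yᵢ − βxᵢ)²/(2·9) − β²/(2·2) + const.
Setting the derivative to zero: Σxᵢ(yᵢ − βxᵢ)/9 − β/2 = 0, so β = Σxᵢyᵢ / (Σxᵢ² + σ²/τ²).
Σxᵢyᵢ = 3·7 + 2·7 + 6·12 + 2·5 + 4·9 = 153; Σxᵢ² = 69; σ²/τ² = 4.5.
β̂_MAP = 153 / (69 + 4.5) = 153/73.5 ≈ 2.082.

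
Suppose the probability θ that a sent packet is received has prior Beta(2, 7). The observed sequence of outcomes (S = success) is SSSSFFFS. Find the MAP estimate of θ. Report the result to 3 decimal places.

Prior: Beta(2, 7).
Data: 5 successes in 8 trials (from the sequence). The binomial likelihood contributes θ^5(1−θ)^3, so the posterior is Beta(2+5, 7+3) = Beta(7, 10).
For Beta(a, b) with a, b > 1 the mode is (a−1)/(a+b−2) = 6/15 ≈ 0.400.

θ̂_MAP = 0.400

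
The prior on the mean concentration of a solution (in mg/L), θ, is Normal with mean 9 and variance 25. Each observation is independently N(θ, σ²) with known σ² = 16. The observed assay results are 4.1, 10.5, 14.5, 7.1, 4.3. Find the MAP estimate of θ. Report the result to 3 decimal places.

n = 5; x̄ = (4.1 + 10.5 + 14.5 + 7.1 + 4.3)/5 = 40.5/5 = 8.1.
For a Normal prior and Normal likelihood with known variance, the posterior is Normal; its mode equals its mean, the precision-weighted average.
Prior precision 1/σ₀² = 1/25 = 0.04; data precision n/σ² = 5/16 = 0.3125.
θ̂ = (0.04·9 + 0.3125·8.1) / (0.04 + 0.3125) = 2.89125/0.3525 = 771/94 ≈ 8.202.

θ̂_MAP = 8.202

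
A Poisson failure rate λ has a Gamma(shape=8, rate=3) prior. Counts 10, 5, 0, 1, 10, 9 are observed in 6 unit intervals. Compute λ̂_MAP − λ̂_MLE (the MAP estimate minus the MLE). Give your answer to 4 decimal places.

Σxᵢ = 35. Posterior is Gamma(43, 9); MAP = (43−1)/9 = 42/9 ≈ 4.66667.
MLE = x̄ = 35/6 ≈ 5.83333.
Difference = 42/9 − 35/6 = -7/6 ≈ -1.1667.

MAP − MLE = -1.1667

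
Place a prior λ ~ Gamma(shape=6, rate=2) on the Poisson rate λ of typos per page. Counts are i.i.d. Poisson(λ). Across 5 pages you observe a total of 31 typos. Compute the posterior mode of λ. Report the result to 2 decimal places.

λ̂_MAP = 5.14

Σxᵢ = 31, n = 5.
Posterior ∝ λ^5e^(−2λ) · λ^31e^(−5λ) = λ^36e^(−7λ), i.e. Gamma(shape=37, rate=7).
The mode of a Gamma(a, b) with a ≥ 1 (shape–rate) is (a−1)/b = 36/7 ≈ 5.14.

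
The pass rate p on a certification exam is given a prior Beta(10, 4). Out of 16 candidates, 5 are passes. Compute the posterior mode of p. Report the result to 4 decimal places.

Prior: Beta(10, 4).
Data: 5 successes in 16 trials. The binomial likelihood contributes p^5(1−p)^11, so the posterior is Beta(10+5, 4+11) = Beta(15, 15).
For Beta(a, b) with a, b > 1 the mode is (a−1)/(a+b−2) = 14/28 ≈ 0.5000.

p̂_MAP = 0.5000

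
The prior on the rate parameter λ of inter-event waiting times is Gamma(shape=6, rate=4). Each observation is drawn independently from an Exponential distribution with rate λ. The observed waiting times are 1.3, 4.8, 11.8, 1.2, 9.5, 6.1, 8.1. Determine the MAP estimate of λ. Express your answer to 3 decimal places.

The Exponential(rate=λ) likelihood is ∝ λ^n e^(−λΣtᵢ). Here n = 7 and Σtᵢ = 1.3 + 4.8 + 11.8 + 1.2 + 9.5 + 6.1 + 8.1 = 42.8.
Posterior ∝ λ^5e^(−4λ) · λ^7e^(−42.8λ) = λ^12e^(−46.8λ), i.e. Gamma(13, 46.8).
Mode = (a−1)/b = 12/46.8 ≈ 0.256.

λ̂_MAP = 0.256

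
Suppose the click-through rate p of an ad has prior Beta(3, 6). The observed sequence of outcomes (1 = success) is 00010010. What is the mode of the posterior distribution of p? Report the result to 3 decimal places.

p̂_MAP = 0.267

Prior: Beta(3, 6).
Data: 2 successes in 8 trials (from the sequence). The binomial likelihood contributes p^2(1−p)^6, so the posterior is Beta(3+2, 6+6) = Beta(5, 12).
For Beta(a, b) with a, b > 1 the mode is (a−1)/(a+b−2) = 4/15 ≈ 0.267.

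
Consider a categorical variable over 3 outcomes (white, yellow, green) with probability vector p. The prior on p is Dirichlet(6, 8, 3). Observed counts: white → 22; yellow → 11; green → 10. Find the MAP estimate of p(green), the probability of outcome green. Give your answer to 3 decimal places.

The posterior is Dirichlet(αᵢ + nᵢ) = Dirichlet(28, 19, 13).
For a Dirichlet(a₁,…,a_K) with all aᵢ > 1, the mode has j-th component (aⱼ − 1)/(Σaᵢ − K).
Here Σaᵢ = 60 and K = 3, so p(green) = (13 − 1)/(60 − 3) = 12/57 ≈ 0.211.

MAP estimate of p(green) = 0.211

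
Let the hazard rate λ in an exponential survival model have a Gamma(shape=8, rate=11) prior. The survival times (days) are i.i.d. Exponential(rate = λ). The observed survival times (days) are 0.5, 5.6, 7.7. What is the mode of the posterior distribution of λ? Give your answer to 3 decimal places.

The Exponential(rate=λ) likelihood is ∝ λ^n e^(−λΣtᵢ). Here n = 3 and Σtᵢ = 0.5 + 5.6 + 7.7 = 13.8.
Posterior ∝ λ^7e^(−11λ) · λ^3e^(−13.8λ) = λ^10e^(−24.8λ), i.e. Gamma(11, 24.8).
Mode = (a−1)/b = 10/24.8 ≈ 0.403.

λ̂_MAP = 0.403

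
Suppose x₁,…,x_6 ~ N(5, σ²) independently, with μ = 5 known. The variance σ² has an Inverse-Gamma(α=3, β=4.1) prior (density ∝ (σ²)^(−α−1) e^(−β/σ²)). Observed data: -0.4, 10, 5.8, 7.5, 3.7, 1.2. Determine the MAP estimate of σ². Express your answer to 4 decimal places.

Sum of squared deviations about the known mean: SS = (-0.4−5)² + (10−5)² + (5.8−5)² + (7.5−5)² + (3.7−5)² + (1.2−5)² = 77.18.
The Normal likelihood contributes (σ²)^(−n/2) exp(−SS/(2σ²)), so the posterior is Inverse-Gamma(α + n/2, β + SS/2) = Inverse-Gamma(6, 42.69).
The mode of Inverse-Gamma(a, b) is b/(a+1) = 42.69/7 ≈ 6.0986.

σ̂²_MAP = 6.0986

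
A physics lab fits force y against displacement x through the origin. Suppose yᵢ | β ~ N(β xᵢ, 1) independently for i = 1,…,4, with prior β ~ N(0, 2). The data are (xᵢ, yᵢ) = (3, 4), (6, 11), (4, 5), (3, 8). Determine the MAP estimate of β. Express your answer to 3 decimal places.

log p(β | y) = −Σ(yᵢ − βxᵢ)²/(2·1) − β²/(2·2) + const.
Setting the derivative to zero: Σxᵢ(yᵢ − βxᵢ)/1 − β/2 = 0, so β = Σxᵢyᵢ / (Σxᵢ² + σ²/τ²).
Σxᵢyᵢ = 3·4 + 6·11 + 4·5 + 3·8 = 122; Σxᵢ² = 70; σ²/τ² = 0.5.
β̂_MAP = 122 / (70 + 0.5) = 122/70.5 ≈ 1.730.

β̂_MAP = 1.730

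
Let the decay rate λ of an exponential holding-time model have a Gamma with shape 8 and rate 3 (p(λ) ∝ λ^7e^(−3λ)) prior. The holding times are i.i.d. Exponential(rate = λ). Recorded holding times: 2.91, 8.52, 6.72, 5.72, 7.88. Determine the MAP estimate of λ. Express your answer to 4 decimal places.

The Exponential(rate=λ) likelihood is ∝ λ^n e^(−λΣtᵢ). Here n = 5 and Σtᵢ = 2.91 + 8.52 + 6.72 + 5.72 + 7.88 = 31.75.
Posterior ∝ λ^7e^(−3λ) · λ^5e^(−31.75λ) = λ^12e^(−34.75λ), i.e. Gamma(13, 34.75).
Mode = (a−1)/b = 12/34.75 ≈ 0.3453.

λ̂_MAP = 0.3453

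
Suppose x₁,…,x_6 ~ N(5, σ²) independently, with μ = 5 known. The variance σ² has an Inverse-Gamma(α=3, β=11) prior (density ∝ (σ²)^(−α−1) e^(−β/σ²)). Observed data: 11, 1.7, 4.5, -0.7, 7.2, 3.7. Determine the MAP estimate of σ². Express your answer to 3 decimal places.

σ̂²_MAP = 7.726

Sum of squared deviations about the known mean: SS = (11−5)² + (1.7−5)² + (4.5−5)² + (-0.7−5)² + (7.2−5)² + (3.7−5)² = 86.16.
The Normal likelihood contributes (σ²)^(−n/2) exp(−SS/(2σ²)), so the posterior is Inverse-Gamma(α + n/2, β + SS/2) = Inverse-Gamma(6, 54.08).
The mode of Inverse-Gamma(a, b) is b/(a+1) = 54.08/7 ≈ 7.726.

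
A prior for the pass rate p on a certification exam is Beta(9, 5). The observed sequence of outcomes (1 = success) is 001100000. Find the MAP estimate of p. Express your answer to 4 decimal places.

p̂_MAP = 0.4762

Prior: Beta(9, 5).
Data: 2 successes in 9 trials (from the sequence). The binomial likelihood contributes p^2(1−p)^7, so the posterior is Beta(9+2, 5+7) = Beta(11, 12).
For Beta(a, b) with a, b > 1 the mode is (a−1)/(a+b−2) = 10/21 ≈ 0.4762.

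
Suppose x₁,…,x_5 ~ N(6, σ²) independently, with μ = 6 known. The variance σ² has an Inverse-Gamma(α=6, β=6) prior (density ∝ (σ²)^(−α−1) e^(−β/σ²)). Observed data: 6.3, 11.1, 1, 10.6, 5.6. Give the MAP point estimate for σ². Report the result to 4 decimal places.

σ̂²_MAP = 4.4432

Sum of squared deviations about the known mean: SS = (6.3−6)² + (11.1−6)² + (1−6)² + (10.6−6)² + (5.6−6)² = 72.42.
The Normal likelihood contributes (σ²)^(−n/2) exp(−SS/(2σ²)), so the posterior is Inverse-Gamma(α + n/2, β + SS/2) = Inverse-Gamma(8.5, 42.21).
The mode of Inverse-Gamma(a, b) is b/(a+1) = 42.21/9.5 ≈ 4.4432.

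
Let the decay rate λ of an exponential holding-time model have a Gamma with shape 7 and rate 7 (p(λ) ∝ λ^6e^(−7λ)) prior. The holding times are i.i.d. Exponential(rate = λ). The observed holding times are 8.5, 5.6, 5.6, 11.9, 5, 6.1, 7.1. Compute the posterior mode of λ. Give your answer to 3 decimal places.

λ̂_MAP = 0.229

The Exponential(rate=λ) likelihood is ∝ λ^n e^(−λΣtᵢ). Here n = 7 and Σtᵢ = 8.5 + 5.6 + 5.6 + 11.9 + 5 + 6.1 + 7.1 = 49.8.
Posterior ∝ λ^6e^(−7λ) · λ^7e^(−49.8λ) = λ^13e^(−56.8λ), i.e. Gamma(14, 56.8).
Mode = (a−1)/b = 13/56.8 ≈ 0.229.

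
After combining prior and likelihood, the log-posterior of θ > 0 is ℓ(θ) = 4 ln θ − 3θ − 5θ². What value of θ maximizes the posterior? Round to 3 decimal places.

ℓ'(θ) = 4/θ − 3 − 10θ. Setting this to zero and multiplying by θ: 10θ² + 3θ − 4 = 0.
θ = (−3 + √(3² + 4·10·4)) / (2·10) = (−3 + √169) / 20 = (−3 + 13)/20 = 1/2.
ℓ''(θ) = −4/θ² − 10 < 0, confirming a maximum.

θ̂_MAP = 0.500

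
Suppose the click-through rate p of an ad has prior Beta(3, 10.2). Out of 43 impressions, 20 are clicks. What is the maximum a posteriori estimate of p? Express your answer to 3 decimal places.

p̂_MAP = 0.406

Prior: Beta(3, 10.2).
Data: 20 successes in 43 trials. The binomial likelihood contributes p^20(1−p)^23, so the posterior is Beta(3+20, 10.2+23) = Beta(23, 33.2).
For Beta(a, b) with a, b > 1 the mode is (a−1)/(a+b−2) = 22/54.2 ≈ 0.406.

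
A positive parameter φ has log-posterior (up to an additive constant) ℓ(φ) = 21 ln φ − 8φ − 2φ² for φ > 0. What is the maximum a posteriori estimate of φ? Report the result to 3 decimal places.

ℓ'(φ) = 21/φ − 8 − 4φ. Setting this to zero and multiplying by φ: 4φ² + 8φ − 21 = 0.
φ = (−8 + √(8² + 4·4·21)) / (2·4) = (−8 + √400) / 8 = (−8 + 20)/8 = 3/2.
ℓ''(φ) = −21/φ² − 4 < 0, confirming a maximum.

φ̂_MAP = 1.500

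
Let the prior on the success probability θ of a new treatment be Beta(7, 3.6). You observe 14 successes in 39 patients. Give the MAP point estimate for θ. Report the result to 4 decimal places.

θ̂_MAP = 0.4202

Prior: Beta(7, 3.6).
Data: 14 successes in 39 trials. The binomial likelihood contributes θ^14(1−θ)^25, so the posterior is Beta(7+14, 3.6+25) = Beta(21, 28.6).
For Beta(a, b) with a, b > 1 the mode is (a−1)/(a+b−2) = 20/47.6 ≈ 0.4202.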